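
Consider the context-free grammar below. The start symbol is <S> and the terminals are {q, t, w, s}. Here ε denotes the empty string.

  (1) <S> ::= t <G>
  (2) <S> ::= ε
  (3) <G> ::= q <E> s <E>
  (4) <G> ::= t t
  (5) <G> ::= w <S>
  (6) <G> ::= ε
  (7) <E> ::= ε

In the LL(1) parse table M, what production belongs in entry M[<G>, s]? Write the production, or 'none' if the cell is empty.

none

FIRST(<S>): from <S>::=t <G> we get {t}; from <S>::=ε we get {ε}. So FIRST(<S>) = {ε, t}.
FIRST(<G>): from <G>::=q <E> s <E> we get {q}; from <G>::=t t we get {t}; from <G>::=w <S> we get {w}; from <G>::=ε we get {ε}. So FIRST(<G>) = {ε, q, t, w}.
FIRST(<E>): from <E>::=ε we get {ε}. So FIRST(<E>) = {ε}.
FOLLOW(<S>) includes $ since <S> is the start symbol.
FOLLOW(<S>): in <G>::=w <S>, the suffix after <S> is empty, so FOLLOW(<S>) ⊇ FOLLOW(<G>) = {$}. Thus FOLLOW(<S>) = {$}.
FOLLOW(<G>): in <S>::=t <G>, the suffix after <G> is empty, so FOLLOW(<G>) ⊇ FOLLOW(<S>) = {$}. Thus FOLLOW(<G>) = {$}.
For <G> ::= q <E> s <E>: FIRST(q <E> s <E>) = {q}, so it goes in M[<G>, t] for t ∈ {q}.
For <G> ::= t t: FIRST(t t) = {t}, so it goes in M[<G>, t] for t ∈ {t}.
For <G> ::= w <S>: FIRST(w <S>) = {w}, so it goes in M[<G>, t] for t ∈ {w}.
For <G> ::= ε: FIRST(ε) = {ε}, so it goes in M[<G>, t] for t ∈ {}; since ε ∈ FIRST, also for every t ∈ FOLLOW(<G>) = {$}.
None of these place a production in M[<G>, s].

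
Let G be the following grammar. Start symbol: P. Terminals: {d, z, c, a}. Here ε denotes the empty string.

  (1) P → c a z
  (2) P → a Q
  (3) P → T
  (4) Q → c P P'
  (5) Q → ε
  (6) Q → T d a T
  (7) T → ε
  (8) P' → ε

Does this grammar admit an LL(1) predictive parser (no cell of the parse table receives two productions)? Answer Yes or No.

Yes

FIRST(P) = {ε, a, c}
FIRST(Q) = {ε, c, d}
FIRST(T) = {ε}
FIRST(P') = {ε}
FOLLOW(P) = {$}
FOLLOW(Q) = {$}
FOLLOW(T) = {$, d}
FOLLOW(P') = {$}
Each cell of M receives at most one production.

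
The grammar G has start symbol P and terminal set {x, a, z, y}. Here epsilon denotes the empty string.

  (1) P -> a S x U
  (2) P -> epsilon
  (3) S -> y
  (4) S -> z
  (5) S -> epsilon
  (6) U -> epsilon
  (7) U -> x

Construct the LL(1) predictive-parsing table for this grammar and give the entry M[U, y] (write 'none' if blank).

none

FIRST(P) = {epsilon, a}
FIRST(S) = {epsilon, y, z}
FIRST(U) = {epsilon, x}
FOLLOW(P) includes $ since P is the start symbol.
FOLLOW(P): P appears on no right-hand side. Thus FOLLOW(P) = {$}.
FOLLOW(U): in P->a S x U, the suffix after U is empty, so FOLLOW(U) ⊇ FOLLOW(P) = {$}. Thus FOLLOW(U) = {$}.
For U -> epsilon: FIRST(epsilon) = {epsilon}, so it goes in M[U, t] for t ∈ {}; since epsilon ∈ FIRST, also for every t ∈ FOLLOW(U) = {$}.
For U -> x: FIRST(x) = {x}, so it goes in M[U, t] for t ∈ {x}.
None of these place a production in M[U, y].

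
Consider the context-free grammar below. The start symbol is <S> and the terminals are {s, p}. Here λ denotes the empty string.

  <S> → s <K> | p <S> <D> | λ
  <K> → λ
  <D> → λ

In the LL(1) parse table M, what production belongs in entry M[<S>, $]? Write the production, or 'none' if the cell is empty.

<S> → λ

FIRST(<S>) = {λ, p, s}
FIRST(<K>) = {λ}
FIRST(<D>) = {λ}
FOLLOW(<S>) includes $ since <S> is the start symbol.
FOLLOW(<S>): in <S>→p <S> <D>, <S> is followed by <D> with FIRST {λ}; in <S>→p <S> <D>, the suffix after <S> is nullable (adds nothing new). Thus FOLLOW(<S>) = {$}.
For <S> → s <K>: FIRST(s <K>) = {s}, so it goes in M[<S>, t] for t ∈ {s}.
For <S> → p <S> <D>: FIRST(p <S> <D>) = {p}, so it goes in M[<S>, t] for t ∈ {p}.
For <S> → λ: FIRST(λ) = {λ}, so it goes in M[<S>, t] for t ∈ {}; since λ ∈ FIRST, also for every t ∈ FOLLOW(<S>) = {$}.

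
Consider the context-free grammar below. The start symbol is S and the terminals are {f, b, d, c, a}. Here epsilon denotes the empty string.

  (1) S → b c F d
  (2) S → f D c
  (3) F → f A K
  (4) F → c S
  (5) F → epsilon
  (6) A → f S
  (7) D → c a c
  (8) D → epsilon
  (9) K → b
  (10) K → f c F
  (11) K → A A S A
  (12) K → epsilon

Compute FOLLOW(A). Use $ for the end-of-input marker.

{b, d, f}

FIRST(S) = {b, f}
FIRST(F) = {epsilon, c, f}
FIRST(A) = {f}
FIRST(D) = {epsilon, c}
FIRST(K) = {epsilon, b, f}  (via A A S A)
FOLLOW(S) includes $ since S is the start symbol.
FOLLOW(D): in S→f D c, D is followed by c with FIRST {c}. Thus FOLLOW(D) = {c}.
FOLLOW(S): in F→c S, the suffix after S is empty, so FOLLOW(S) ⊇ FOLLOW(F) = {d}; in A→f S, the suffix after S is empty, so FOLLOW(S) ⊇ FOLLOW(A) = {b, d, f}; in K→A A S A, S is followed by A with FIRST {f}. Thus FOLLOW(S) = {$, b, d, f}.
FOLLOW(F): in S→b c F d, F is followed by d with FIRST {d}; in K→f c F, the suffix after F is empty, so FOLLOW(F) ⊇ FOLLOW(K) = {d}. Thus FOLLOW(F) = {d}.
FOLLOW(K): in F→f A K, the suffix after K is empty, so FOLLOW(K) ⊇ FOLLOW(F) = {d}. Thus FOLLOW(K) = {d}.
FOLLOW(A): in F→f A K, A is followed by K with FIRST {epsilon, b, f}; in F→f A K, the suffix after A is nullable, so FOLLOW(A) ⊇ FOLLOW(F) = {d}; in K→A A S A (occurrence 1), A is followed by A S A with FIRST {f}; in K→A A S A (occurrence 2), A is followed by S A with FIRST {b, f}; in K→A A S A (occurrence 3), the suffix after A is empty, so FOLLOW(A) ⊇ FOLLOW(K) = {d}. Thus FOLLOW(A) = {b, d, f}.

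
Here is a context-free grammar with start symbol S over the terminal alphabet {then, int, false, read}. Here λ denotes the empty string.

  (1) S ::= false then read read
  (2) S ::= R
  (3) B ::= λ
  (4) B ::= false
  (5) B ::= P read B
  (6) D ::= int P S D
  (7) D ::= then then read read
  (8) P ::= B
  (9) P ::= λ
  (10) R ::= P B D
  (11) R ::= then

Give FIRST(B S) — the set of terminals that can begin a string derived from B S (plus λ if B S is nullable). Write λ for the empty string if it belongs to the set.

FIRST(D) = {int, then}
FIRST(S) = {false, int, read, then}  (via R)
FIRST(B) = {λ, false, read}  (via P read B)
FIRST(P) = {λ, false, read}  (via B)
FIRST(R) = {false, int, read, then}  (via P B D)
FIRST(B S): take FIRST of each symbol in turn, carrying on past any symbol whose FIRST contains λ; result {false, int, read, then}.

{false, int, read, then}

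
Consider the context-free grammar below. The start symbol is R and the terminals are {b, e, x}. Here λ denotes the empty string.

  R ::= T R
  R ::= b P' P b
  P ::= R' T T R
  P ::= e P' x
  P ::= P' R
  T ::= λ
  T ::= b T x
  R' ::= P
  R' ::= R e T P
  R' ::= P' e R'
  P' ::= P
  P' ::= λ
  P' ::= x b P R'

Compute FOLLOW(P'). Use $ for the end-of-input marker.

{b, e, x}

FIRST(T) = {λ, b}
FIRST(R) = {b}  (via T R)
FIRST(P) = {b, e, x}  (via R' T T R, P' R)
FIRST(P') = {λ, b, e, x}  (via P)
FIRST(R') = {b, e, x}  (via P, R e T P, P' e R')
FOLLOW(R) includes $ since R is the start symbol.
FOLLOW(T): in R::=T R, T is followed by R with FIRST {b}; in P::=R' T T R (occurrence 1), T is followed by T R with FIRST {b}; in P::=R' T T R (occurrence 2), T is followed by R with FIRST {b}; in T::=b T x, T is followed by x with FIRST {x}; in R'::=R e T P, T is followed by P with FIRST {b, e, x}. Thus FOLLOW(T) = {b, e, x}.
FOLLOW(P'): in R::=b P' P b, P' is followed by P b with FIRST {b, e, x}; in P::=e P' x, P' is followed by x with FIRST {x}; in P::=P' R, P' is followed by R with FIRST {b}; in R'::=P' e R', P' is followed by e R' with FIRST {e}. Thus FOLLOW(P') = {b, e, x}.
FOLLOW(R'): in P::=R' T T R, R' is followed by T T R with FIRST {b}; in R'::=P' e R', the suffix after R' is empty (adds nothing new); in P'::=x b P R', the suffix after R' is empty, so FOLLOW(R') ⊇ FOLLOW(P') = {b, e, x}. Thus FOLLOW(R') = {b, e, x}.
FOLLOW(P): in R::=b P' P b, P is followed by b with FIRST {b}; in R'::=P, the suffix after P is empty, so FOLLOW(P) ⊇ FOLLOW(R') = {b, e, x}; in R'::=R e T P, the suffix after P is empty, so FOLLOW(P) ⊇ FOLLOW(R') = {b, e, x}; in P'::=P, the suffix after P is empty, so FOLLOW(P) ⊇ FOLLOW(P') = {b, e, x}; in P'::=x b P R', P is followed by R' with FIRST {b, e, x}. Thus FOLLOW(P) = {b, e, x}.
FOLLOW(R): in R::=T R, the suffix after R is empty (adds nothing new); in P::=R' T T R, the suffix after R is empty, so FOLLOW(R) ⊇ FOLLOW(P) = {b, e, x}; in P::=P' R, the suffix after R is empty, so FOLLOW(R) ⊇ FOLLOW(P) = {b, e, x}; in R'::=R e T P, R is followed by e T P with FIRST {e}. Thus FOLLOW(R) = {$, b, e, x}.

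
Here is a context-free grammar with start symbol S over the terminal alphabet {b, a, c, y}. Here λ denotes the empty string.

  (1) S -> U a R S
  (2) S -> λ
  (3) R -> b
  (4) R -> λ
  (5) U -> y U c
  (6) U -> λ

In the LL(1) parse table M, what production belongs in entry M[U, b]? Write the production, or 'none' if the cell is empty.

FIRST(R) = {λ, b}
FIRST(U) = {λ, y}
FIRST(S) = {λ, a, y}  (via U a R S)
FOLLOW(S) includes $ since S is the start symbol.
FOLLOW(U): in S->U a R S, U is followed by a R S with FIRST {a}; in U->y U c, U is followed by c with FIRST {c}. Thus FOLLOW(U) = {a, c}.
For U -> y U c: FIRST(y U c) = {y}, so it goes in M[U, t] for t ∈ {y}.
For U -> λ: FIRST(λ) = {λ}, so it goes in M[U, t] for t ∈ {}; since λ ∈ FIRST, also for every t ∈ FOLLOW(U) = {a, c}.
None of these place a production in M[U, b].

none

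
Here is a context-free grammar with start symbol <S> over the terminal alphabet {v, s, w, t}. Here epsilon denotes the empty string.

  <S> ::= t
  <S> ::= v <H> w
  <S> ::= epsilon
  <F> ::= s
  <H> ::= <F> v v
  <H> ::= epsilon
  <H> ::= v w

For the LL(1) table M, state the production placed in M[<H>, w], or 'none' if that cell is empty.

<H> ::= epsilon

FIRST(<S>) = {epsilon, t, v}
FIRST(<F>) = {s}
FIRST(<H>) = {epsilon, s, v}  (via <F> v v)
FOLLOW(<S>) includes $ since <S> is the start symbol.
FOLLOW(<H>): in <S>::=v <H> w, <H> is followed by w with FIRST {w}. Thus FOLLOW(<H>) = {w}.
For <H> ::= <F> v v: FIRST(<F> v v) = {s}, so it goes in M[<H>, t] for t ∈ {s}.
For <H> ::= epsilon: FIRST(epsilon) = {epsilon}, so it goes in M[<H>, t] for t ∈ {}; since epsilon ∈ FIRST, also for every t ∈ FOLLOW(<H>) = {w}.
For <H> ::= v w: FIRST(v w) = {v}, so it goes in M[<H>, t] for t ∈ {v}.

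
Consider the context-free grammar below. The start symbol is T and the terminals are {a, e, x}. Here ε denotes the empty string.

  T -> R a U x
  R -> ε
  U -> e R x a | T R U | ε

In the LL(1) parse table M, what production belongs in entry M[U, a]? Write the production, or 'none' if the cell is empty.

FIRST(R): from R->ε we get {ε}. So FIRST(R) = {ε}.
FIRST(T): from T->R a U x we get {a}. So FIRST(T) = {a}.
FIRST(U): from U->e R x a we get {e}; from U->T R U we get {a}; from U->ε we get {ε}. So FIRST(U) = {ε, a, e}.
FOLLOW(T) includes $ since T is the start symbol.
FOLLOW(U): in T->R a U x, U is followed by x with FIRST {x}; in U->T R U, the suffix after U is empty (adds nothing new). Thus FOLLOW(U) = {x}.
For U -> e R x a: FIRST(e R x a) = {e}, so it goes in M[U, t] for t ∈ {e}.
For U -> T R U: FIRST(T R U) = {a}, so it goes in M[U, t] for t ∈ {a}.
For U -> ε: FIRST(ε) = {ε}, so it goes in M[U, t] for t ∈ {}; since ε ∈ FIRST, also for every t ∈ FOLLOW(U) = {x}.

U -> T R U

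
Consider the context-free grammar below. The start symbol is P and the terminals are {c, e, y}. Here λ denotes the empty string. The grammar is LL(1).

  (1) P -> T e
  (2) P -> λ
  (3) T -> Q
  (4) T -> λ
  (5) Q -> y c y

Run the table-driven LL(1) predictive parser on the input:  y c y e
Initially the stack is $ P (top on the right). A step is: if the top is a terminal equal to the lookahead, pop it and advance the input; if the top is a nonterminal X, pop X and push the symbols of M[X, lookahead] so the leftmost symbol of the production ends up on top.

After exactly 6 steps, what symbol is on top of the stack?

step 1: stack=$ P  input=y c y e $  — expand P -> T e
step 2: stack=$ e T  input=y c y e $  — expand T -> Q
step 3: stack=$ e Q  input=y c y e $  — expand Q -> y c y
step 4: stack=$ e y c y  input=y c y e $  — match y
step 5: stack=$ e y c  input=c y e $  — match c
step 6: stack=$ e y  input=y e $  — match y
Stack after step 6: $ e (top = e).

e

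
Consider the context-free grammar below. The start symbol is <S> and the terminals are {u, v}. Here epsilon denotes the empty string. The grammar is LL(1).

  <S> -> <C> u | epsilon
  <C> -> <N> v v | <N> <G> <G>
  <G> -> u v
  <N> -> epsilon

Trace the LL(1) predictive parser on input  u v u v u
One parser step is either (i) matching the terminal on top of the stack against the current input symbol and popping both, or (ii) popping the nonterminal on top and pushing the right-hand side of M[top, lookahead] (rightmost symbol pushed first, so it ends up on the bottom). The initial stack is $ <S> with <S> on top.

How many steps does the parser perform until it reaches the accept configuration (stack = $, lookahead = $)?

10

      Stack            Input        Action
   1  $ <S>            u v u v u $  expand <S> -> <C> u
   2  $ u <C>          u v u v u $  expand <C> -> <N> <G> <G>
   3  $ u <G> <G> <N>  u v u v u $  expand <N> -> epsilon
   4  $ u <G> <G>      u v u v u $  expand <G> -> u v
   5  $ u <G> v u      u v u v u $  match u
   6  $ u <G> v        v u v u $    match v
   7  $ u <G>          u v u $      expand <G> -> u v
   8  $ u v u          u v u $      match u
   9  $ u v            v u $        match v
  10  $ u              u $          match u
Accept reached after 10 steps.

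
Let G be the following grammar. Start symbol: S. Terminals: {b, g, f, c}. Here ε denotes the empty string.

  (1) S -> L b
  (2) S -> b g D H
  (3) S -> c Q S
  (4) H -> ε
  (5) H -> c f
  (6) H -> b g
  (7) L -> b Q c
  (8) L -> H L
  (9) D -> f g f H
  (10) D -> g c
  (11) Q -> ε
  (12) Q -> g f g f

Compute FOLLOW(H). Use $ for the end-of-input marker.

{$, b, c}

FIRST(H) = {ε, b, c}
FIRST(D) = {f, g}
FIRST(Q) = {ε, g}
FIRST(L) = {b, c}  (via H L)
FIRST(S) = {b, c}  (via L b)
FOLLOW(S) includes $ since S is the start symbol.
FOLLOW(S): in S->c Q S, the suffix after S is empty (adds nothing new). Thus FOLLOW(S) = {$}.
FOLLOW(L): in S->L b, L is followed by b with FIRST {b}; in L->H L, the suffix after L is empty (adds nothing new). Thus FOLLOW(L) = {b}.
FOLLOW(D): in S->b g D H, D is followed by H with FIRST {ε, b, c}; in S->b g D H, the suffix after D is nullable, so FOLLOW(D) ⊇ FOLLOW(S) = {$}. Thus FOLLOW(D) = {$, b, c}.
FOLLOW(H): in S->b g D H, the suffix after H is empty, so FOLLOW(H) ⊇ FOLLOW(S) = {$}; in L->H L, H is followed by L with FIRST {b, c}; in D->f g f H, the suffix after H is empty, so FOLLOW(H) ⊇ FOLLOW(D) = {$, b, c}. Thus FOLLOW(H) = {$, b, c}.
FOLLOW(Q): in S->c Q S, Q is followed by S with FIRST {b, c}; in L->b Q c, Q is followed by c with FIRST {c}. Thus FOLLOW(Q) = {b, c}.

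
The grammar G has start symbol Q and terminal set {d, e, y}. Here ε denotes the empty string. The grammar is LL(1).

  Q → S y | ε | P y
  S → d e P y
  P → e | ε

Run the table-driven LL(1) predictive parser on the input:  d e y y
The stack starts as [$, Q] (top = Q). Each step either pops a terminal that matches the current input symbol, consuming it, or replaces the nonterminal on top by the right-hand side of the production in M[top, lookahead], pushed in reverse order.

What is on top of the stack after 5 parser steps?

y

step 1: stack=$ Q  input=d e y y $  — expand Q → S y
step 2: stack=$ y S  input=d e y y $  — expand S → d e P y
step 3: stack=$ y y P e d  input=d e y y $  — match d
step 4: stack=$ y y P e  input=e y y $  — match e
step 5: stack=$ y y P  input=y y $  — expand P → ε
Stack after step 5: $ y y (top = y).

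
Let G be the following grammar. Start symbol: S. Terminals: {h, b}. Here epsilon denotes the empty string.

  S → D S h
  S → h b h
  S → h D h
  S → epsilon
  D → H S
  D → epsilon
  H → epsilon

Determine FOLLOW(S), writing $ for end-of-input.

{$, h}

FIRST(H) = {epsilon}
FIRST(S) = {epsilon, h}  (via D S h)
FIRST(D) = {epsilon, h}  (via H S)
FOLLOW(S) includes $ since S is the start symbol.
FOLLOW(D): in S→D S h, D is followed by S h with FIRST {h}; in S→h D h, D is followed by h with FIRST {h}. Thus FOLLOW(D) = {h}.
FOLLOW(S): in S→D S h, S is followed by h with FIRST {h}; in D→H S, the suffix after S is empty, so FOLLOW(S) ⊇ FOLLOW(D) = {h}. Thus FOLLOW(S) = {$, h}.
FOLLOW(H): in D→H S, H is followed by S with FIRST {epsilon, h}; in D→H S, the suffix after H is nullable, so FOLLOW(H) ⊇ FOLLOW(D) = {h}. Thus FOLLOW(H) = {h}.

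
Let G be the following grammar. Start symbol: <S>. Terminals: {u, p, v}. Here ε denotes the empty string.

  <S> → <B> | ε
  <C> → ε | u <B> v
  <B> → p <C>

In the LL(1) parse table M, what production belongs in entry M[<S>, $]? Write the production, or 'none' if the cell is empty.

FIRST(<C>): from <C>→ε we get {ε}; from <C>→u <B> v we get {u}. So FIRST(<C>) = {ε, u}.
FIRST(<B>): from <B>→p <C> we get {p}. So FIRST(<B>) = {p}.
FIRST(<S>): from <S>→<B> we get {p}; from <S>→ε we get {ε}. So FIRST(<S>) = {ε, p}.
FOLLOW(<S>) includes $ since <S> is the start symbol.
FOLLOW(<S>): <S> appears on no right-hand side. Thus FOLLOW(<S>) = {$}.
For <S> → <B>: FIRST(<B>) = {p}, so it goes in M[<S>, t] for t ∈ {p}.
For <S> → ε: FIRST(ε) = {ε}, so it goes in M[<S>, t] for t ∈ {}; since ε ∈ FIRST, also for every t ∈ FOLLOW(<S>) = {$}.

<S> → ε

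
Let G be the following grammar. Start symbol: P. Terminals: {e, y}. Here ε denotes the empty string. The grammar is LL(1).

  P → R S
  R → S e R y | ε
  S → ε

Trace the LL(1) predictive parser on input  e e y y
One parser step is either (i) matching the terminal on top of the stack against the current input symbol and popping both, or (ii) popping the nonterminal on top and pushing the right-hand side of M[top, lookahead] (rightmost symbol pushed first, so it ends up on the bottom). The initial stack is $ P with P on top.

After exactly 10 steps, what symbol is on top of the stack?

S

step 1: stack=$ P  input=e e y y $  — expand P → R S
step 2: stack=$ S R  input=e e y y $  — expand R → S e R y
step 3: stack=$ S y R e S  input=e e y y $  — expand S → ε
step 4: stack=$ S y R e  input=e e y y $  — match e
step 5: stack=$ S y R  input=e y y $  — expand R → S e R y
step 6: stack=$ S y y R e S  input=e y y $  — expand S → ε
step 7: stack=$ S y y R e  input=e y y $  — match e
step 8: stack=$ S y y R  input=y y $  — expand R → ε
step 9: stack=$ S y y  input=y y $  — match y
step 10: stack=$ S y  input=y $  — match y
Stack after step 10: $ S (top = S).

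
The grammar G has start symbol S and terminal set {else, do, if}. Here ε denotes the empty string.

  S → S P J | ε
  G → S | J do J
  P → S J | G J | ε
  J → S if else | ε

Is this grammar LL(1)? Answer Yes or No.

FIRST(S) = {ε, do, if}
FIRST(G) = {ε, do, if}
FIRST(P) = {ε, do, if}
FIRST(J) = {ε, do, if}
FOLLOW(S) = {$, do, if}
FOLLOW(G) = {$, do, if}
FOLLOW(P) = {$, do, if}
FOLLOW(J) = {$, do, if}
Cell M[G, do] receives both G → S and G → J do J — the grammar is not LL(1).

No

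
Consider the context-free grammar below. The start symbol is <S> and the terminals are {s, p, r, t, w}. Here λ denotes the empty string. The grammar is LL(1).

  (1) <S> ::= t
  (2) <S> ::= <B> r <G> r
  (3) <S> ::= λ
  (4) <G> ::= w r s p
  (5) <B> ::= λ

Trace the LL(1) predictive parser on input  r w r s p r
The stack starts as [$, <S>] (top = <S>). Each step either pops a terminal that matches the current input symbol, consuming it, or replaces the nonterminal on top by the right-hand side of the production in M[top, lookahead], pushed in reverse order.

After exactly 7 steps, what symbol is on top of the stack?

p

step 1: stack=$ <S>  input=r w r s p r $  — expand <S> ::= <B> r <G> r
step 2: stack=$ r <G> r <B>  input=r w r s p r $  — expand <B> ::= λ
step 3: stack=$ r <G> r  input=r w r s p r $  — match r
step 4: stack=$ r <G>  input=w r s p r $  — expand <G> ::= w r s p
step 5: stack=$ r p s r w  input=w r s p r $  — match w
step 6: stack=$ r p s r  input=r s p r $  — match r
step 7: stack=$ r p s  input=s p r $  — match s
Stack after step 7: $ r p (top = p).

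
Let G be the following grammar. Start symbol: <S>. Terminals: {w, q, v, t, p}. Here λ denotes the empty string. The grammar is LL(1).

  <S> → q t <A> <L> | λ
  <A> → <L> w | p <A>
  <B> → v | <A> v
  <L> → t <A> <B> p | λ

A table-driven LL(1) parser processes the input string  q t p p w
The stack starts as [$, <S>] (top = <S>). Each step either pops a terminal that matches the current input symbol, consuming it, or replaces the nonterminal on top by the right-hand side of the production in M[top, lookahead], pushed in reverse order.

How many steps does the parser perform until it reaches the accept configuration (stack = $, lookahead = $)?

11

step 1: stack=$ <S>  input=q t p p w $  — expand <S> → q t <A> <L>
step 2: stack=$ <L> <A> t q  input=q t p p w $  — match q
step 3: stack=$ <L> <A> t  input=t p p w $  — match t
step 4: stack=$ <L> <A>  input=p p w $  — expand <A> → p <A>
step 5: stack=$ <L> <A> p  input=p p w $  — match p
step 6: stack=$ <L> <A>  input=p w $  — expand <A> → p <A>
step 7: stack=$ <L> <A> p  input=p w $  — match p
step 8: stack=$ <L> <A>  input=w $  — expand <A> → <L> w
step 9: stack=$ <L> w <L>  input=w $  — expand <L> → λ
step 10: stack=$ <L> w  input=w $  — match w
step 11: stack=$ <L>  input=$  — expand <L> → λ
Accept reached after 11 steps.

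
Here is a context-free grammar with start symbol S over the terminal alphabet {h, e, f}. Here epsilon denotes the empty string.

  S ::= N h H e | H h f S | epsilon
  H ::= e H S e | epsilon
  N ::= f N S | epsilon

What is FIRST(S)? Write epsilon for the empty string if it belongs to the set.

FIRST(H): from H::=e H S e we get {e}; from H::=epsilon we get {epsilon}. So FIRST(H) = {epsilon, e}.
FIRST(N): from N::=f N S we get {f}; from N::=epsilon we get {epsilon}. So FIRST(N) = {epsilon, f}.
FIRST(S): from S::=N h H e we get {f, h}; from S::=H h f S we get {e, h}; from S::=epsilon we get {epsilon}. So FIRST(S) = {epsilon, e, f, h}.

{epsilon, e, f, h}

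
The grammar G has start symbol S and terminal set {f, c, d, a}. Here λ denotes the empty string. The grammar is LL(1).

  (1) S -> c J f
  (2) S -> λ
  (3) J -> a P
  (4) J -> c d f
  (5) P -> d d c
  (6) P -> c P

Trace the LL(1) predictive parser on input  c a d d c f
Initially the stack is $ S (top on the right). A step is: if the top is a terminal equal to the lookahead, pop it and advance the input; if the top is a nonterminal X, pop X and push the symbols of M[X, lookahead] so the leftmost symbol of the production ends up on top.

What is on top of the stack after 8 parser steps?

f

     Stack      Input          Action
  1  $ S        c a d d c f $  expand S -> c J f
  2  $ f J c    c a d d c f $  match c
  3  $ f J      a d d c f $    expand J -> a P
  4  $ f P a    a d d c f $    match a
  5  $ f P      d d c f $      expand P -> d d c
  6  $ f c d d  d d c f $      match d
  7  $ f c d    d c f $        match d
  8  $ f c      c f $          match c
Stack after step 8: $ f (top = f).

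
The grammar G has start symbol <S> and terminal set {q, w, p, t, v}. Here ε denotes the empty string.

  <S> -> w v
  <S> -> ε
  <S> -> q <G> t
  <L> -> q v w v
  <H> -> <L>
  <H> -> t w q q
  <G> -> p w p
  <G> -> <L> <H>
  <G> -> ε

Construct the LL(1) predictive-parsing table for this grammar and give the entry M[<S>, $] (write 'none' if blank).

FIRST(<S>): from <S>->w v we get {w}; from <S>->ε we get {ε}; from <S>->q <G> t we get {q}. So FIRST(<S>) = {ε, q, w}.
FIRST(<L>): from <L>->q v w v we get {q}. So FIRST(<L>) = {q}.
FIRST(<H>): from <H>-><L> we get {q}; from <H>->t w q q we get {t}. So FIRST(<H>) = {q, t}.
FIRST(<G>): from <G>->p w p we get {p}; from <G>-><L> <H> we get {q}; from <G>->ε we get {ε}. So FIRST(<G>) = {ε, p, q}.
FOLLOW(<S>) includes $ since <S> is the start symbol.
FOLLOW(<S>): <S> appears on no right-hand side. Thus FOLLOW(<S>) = {$}.
For <S> -> w v: FIRST(w v) = {w}, so it goes in M[<S>, t] for t ∈ {w}.
For <S> -> ε: FIRST(ε) = {ε}, so it goes in M[<S>, t] for t ∈ {}; since ε ∈ FIRST, also for every t ∈ FOLLOW(<S>) = {$}.
For <S> -> q <G> t: FIRST(q <G> t) = {q}, so it goes in M[<S>, t] for t ∈ {q}.

<S> -> ε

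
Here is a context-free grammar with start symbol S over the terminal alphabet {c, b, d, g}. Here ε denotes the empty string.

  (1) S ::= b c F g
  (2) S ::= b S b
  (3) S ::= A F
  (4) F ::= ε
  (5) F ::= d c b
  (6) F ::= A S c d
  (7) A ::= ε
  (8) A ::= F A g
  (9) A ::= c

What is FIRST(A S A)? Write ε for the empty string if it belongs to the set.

FIRST(S) = {ε, b, c, d, g}  (via A F)
FIRST(F) = {ε, b, c, d, g}  (via A S c d)
FIRST(A) = {ε, b, c, d, g}  (via F A g)
FIRST(A S A): take FIRST of each symbol in turn, carrying on past any symbol whose FIRST contains ε; result {ε, b, c, d, g}.

{ε, b, c, d, g}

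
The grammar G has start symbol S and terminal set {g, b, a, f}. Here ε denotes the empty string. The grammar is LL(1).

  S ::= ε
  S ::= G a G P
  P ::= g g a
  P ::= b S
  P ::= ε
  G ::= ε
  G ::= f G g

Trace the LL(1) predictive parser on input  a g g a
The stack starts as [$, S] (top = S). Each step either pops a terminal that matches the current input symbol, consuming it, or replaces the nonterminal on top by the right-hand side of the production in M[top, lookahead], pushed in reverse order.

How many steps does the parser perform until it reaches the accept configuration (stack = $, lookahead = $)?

8

     Stack      Input      Action
  1  $ S        a g g a $  expand S ::= G a G P
  2  $ P G a G  a g g a $  expand G ::= ε
  3  $ P G a    a g g a $  match a
  4  $ P G      g g a $    expand G ::= ε
  5  $ P        g g a $    expand P ::= g g a
  6  $ a g g    g g a $    match g
  7  $ a g      g a $      match g
  8  $ a        a $        match a
Accept reached after 8 steps.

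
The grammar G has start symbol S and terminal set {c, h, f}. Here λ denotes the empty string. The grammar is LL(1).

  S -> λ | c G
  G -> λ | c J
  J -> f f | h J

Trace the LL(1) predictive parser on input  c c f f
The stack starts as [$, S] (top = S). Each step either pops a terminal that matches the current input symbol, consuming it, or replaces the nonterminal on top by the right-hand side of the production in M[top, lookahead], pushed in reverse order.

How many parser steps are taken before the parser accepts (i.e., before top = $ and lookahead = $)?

7

     Stack  Input      Action
  1  $ S    c c f f $  expand S -> c G
  2  $ G c  c c f f $  match c
  3  $ G    c f f $    expand G -> c J
  4  $ J c  c f f $    match c
  5  $ J    f f $      expand J -> f f
  6  $ f f  f f $      match f
  7  $ f    f $        match f
Accept reached after 7 steps.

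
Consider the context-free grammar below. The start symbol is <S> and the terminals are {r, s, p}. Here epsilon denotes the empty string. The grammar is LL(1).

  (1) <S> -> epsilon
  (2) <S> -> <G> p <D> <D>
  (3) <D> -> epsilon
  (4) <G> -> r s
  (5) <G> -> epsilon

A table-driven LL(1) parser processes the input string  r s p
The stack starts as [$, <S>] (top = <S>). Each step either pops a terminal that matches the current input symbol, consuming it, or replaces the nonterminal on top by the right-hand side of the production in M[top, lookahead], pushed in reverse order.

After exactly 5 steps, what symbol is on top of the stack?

<D>

step 1: stack=$ <S>  input=r s p $  — expand <S> -> <G> p <D> <D>
step 2: stack=$ <D> <D> p <G>  input=r s p $  — expand <G> -> r s
step 3: stack=$ <D> <D> p s r  input=r s p $  — match r
step 4: stack=$ <D> <D> p s  input=s p $  — match s
step 5: stack=$ <D> <D> p  input=p $  — match p
Stack after step 5: $ <D> <D> (top = <D>).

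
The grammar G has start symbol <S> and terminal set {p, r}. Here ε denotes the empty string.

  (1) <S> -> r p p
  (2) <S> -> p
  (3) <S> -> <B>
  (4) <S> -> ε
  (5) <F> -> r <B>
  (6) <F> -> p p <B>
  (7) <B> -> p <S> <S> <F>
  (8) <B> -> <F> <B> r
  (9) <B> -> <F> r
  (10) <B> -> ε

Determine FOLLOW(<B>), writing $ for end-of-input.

FIRST(<F>): from <F>->r <B> we get {r}; from <F>->p p <B> we get {p}. So FIRST(<F>) = {p, r}.
FIRST(<B>): from <B>->p <S> <S> <F> we get {p}; from <B>-><F> <B> r we get {p, r}; from <B>-><F> r we get {p, r}; from <B>->ε we get {ε}. So FIRST(<B>) = {ε, p, r}.
FIRST(<S>): from <S>->r p p we get {r}; from <S>->p we get {p}; from <S>-><B> we get {ε, p, r}; from <S>->ε we get {ε}. So FIRST(<S>) = {ε, p, r}.
FOLLOW(<S>) includes $ since <S> is the start symbol.
FOLLOW(<S>): in <B>->p <S> <S> <F> (occurrence 1), <S> is followed by <S> <F> with FIRST {p, r}; in <B>->p <S> <S> <F> (occurrence 2), <S> is followed by <F> with FIRST {p, r}. Thus FOLLOW(<S>) = {$, p, r}.
FOLLOW(<F>): in <B>->p <S> <S> <F>, the suffix after <F> is empty, so FOLLOW(<F>) ⊇ FOLLOW(<B>) = {$, p, r}; in <B>-><F> <B> r, <F> is followed by <B> r with FIRST {p, r}; in <B>-><F> r, <F> is followed by r with FIRST {r}. Thus FOLLOW(<F>) = {$, p, r}.
FOLLOW(<B>): in <S>-><B>, the suffix after <B> is empty, so FOLLOW(<B>) ⊇ FOLLOW(<S>) = {$, p, r}; in <F>->r <B>, the suffix after <B> is empty, so FOLLOW(<B>) ⊇ FOLLOW(<F>) = {$, p, r}; in <F>->p p <B>, the suffix after <B> is empty, so FOLLOW(<B>) ⊇ FOLLOW(<F>) = {$, p, r}; in <B>-><F> <B> r, <B> is followed by r with FIRST {r}. Thus FOLLOW(<B>) = {$, p, r}.

{$, p, r}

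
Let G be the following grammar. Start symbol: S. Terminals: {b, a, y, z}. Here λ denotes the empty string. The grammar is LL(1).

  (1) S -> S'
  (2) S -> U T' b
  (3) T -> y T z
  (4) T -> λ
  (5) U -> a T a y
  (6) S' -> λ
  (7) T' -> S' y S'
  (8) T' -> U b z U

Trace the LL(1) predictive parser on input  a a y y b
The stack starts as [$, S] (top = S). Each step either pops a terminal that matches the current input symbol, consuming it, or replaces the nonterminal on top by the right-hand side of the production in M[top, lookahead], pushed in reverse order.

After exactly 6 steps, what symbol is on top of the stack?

step 1: stack=$ S  input=a a y y b $  — expand S -> U T' b
step 2: stack=$ b T' U  input=a a y y b $  — expand U -> a T a y
step 3: stack=$ b T' y a T a  input=a a y y b $  — match a
step 4: stack=$ b T' y a T  input=a y y b $  — expand T -> λ
step 5: stack=$ b T' y a  input=a y y b $  — match a
step 6: stack=$ b T' y  input=y y b $  — match y
Stack after step 6: $ b T' (top = T').

T'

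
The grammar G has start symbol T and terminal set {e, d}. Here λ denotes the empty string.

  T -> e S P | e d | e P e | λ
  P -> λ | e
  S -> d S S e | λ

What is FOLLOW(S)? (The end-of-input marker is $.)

FIRST(T) = {λ, e}
FIRST(P) = {λ, e}
FIRST(S) = {λ, d}
FOLLOW(T) includes $ since T is the start symbol.
FOLLOW(T): T appears on no right-hand side. Thus FOLLOW(T) = {$}.
FOLLOW(P): in T->e S P, the suffix after P is empty, so FOLLOW(P) ⊇ FOLLOW(T) = {$}; in T->e P e, P is followed by e with FIRST {e}. Thus FOLLOW(P) = {$, e}.
FOLLOW(S): in T->e S P, S is followed by P with FIRST {λ, e}; in T->e S P, the suffix after S is nullable, so FOLLOW(S) ⊇ FOLLOW(T) = {$}; in S->d S S e (occurrence 1), S is followed by S e with FIRST {d, e}; in S->d S S e (occurrence 2), S is followed by e with FIRST {e}. Thus FOLLOW(S) = {$, d, e}.

{$, d, e}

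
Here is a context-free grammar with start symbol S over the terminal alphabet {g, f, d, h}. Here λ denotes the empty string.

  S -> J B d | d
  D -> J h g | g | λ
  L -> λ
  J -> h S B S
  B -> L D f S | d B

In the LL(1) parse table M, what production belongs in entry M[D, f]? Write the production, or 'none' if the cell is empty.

FIRST(L) = {λ}
FIRST(J) = {h}
FIRST(S) = {d, h}  (via J B d)
FIRST(D) = {λ, g, h}  (via J h g)
FIRST(B) = {d, f, g, h}  (via L D f S)
FOLLOW(S) includes $ since S is the start symbol.
FOLLOW(D): in B->L D f S, D is followed by f S with FIRST {f}. Thus FOLLOW(D) = {f}.
For D -> J h g: FIRST(J h g) = {h}, so it goes in M[D, t] for t ∈ {h}.
For D -> g: FIRST(g) = {g}, so it goes in M[D, t] for t ∈ {g}.
For D -> λ: FIRST(λ) = {λ}, so it goes in M[D, t] for t ∈ {}; since λ ∈ FIRST, also for every t ∈ FOLLOW(D) = {f}.

D -> λ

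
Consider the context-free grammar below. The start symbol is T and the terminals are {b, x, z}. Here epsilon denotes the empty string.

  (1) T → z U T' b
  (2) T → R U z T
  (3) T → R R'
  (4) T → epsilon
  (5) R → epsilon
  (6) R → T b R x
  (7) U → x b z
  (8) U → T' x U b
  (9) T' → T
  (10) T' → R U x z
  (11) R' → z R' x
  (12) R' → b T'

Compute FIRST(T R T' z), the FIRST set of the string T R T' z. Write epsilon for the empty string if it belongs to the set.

{b, x, z}

FIRST(R') = {b, z}
FIRST(T) = {epsilon, b, x, z}  (via R U z T, R R')
FIRST(R) = {epsilon, b, x, z}  (via T b R x)
FIRST(U) = {b, x, z}  (via T' x U b)
FIRST(T') = {epsilon, b, x, z}  (via T, R U x z)
FIRST(T R T' z): take FIRST of each symbol in turn, carrying on past any symbol whose FIRST contains epsilon; result {b, x, z}.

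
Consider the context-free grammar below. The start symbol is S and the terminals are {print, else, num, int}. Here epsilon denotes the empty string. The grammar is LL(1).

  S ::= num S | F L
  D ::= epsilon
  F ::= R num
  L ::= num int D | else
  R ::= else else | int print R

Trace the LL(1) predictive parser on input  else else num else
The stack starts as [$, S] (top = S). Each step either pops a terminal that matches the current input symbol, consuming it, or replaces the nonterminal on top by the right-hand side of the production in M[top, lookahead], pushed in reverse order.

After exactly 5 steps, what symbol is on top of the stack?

step 1: stack=$ S  input=else else num else $  — expand S ::= F L
step 2: stack=$ L F  input=else else num else $  — expand F ::= R num
step 3: stack=$ L num R  input=else else num else $  — expand R ::= else else
step 4: stack=$ L num else else  input=else else num else $  — match else
step 5: stack=$ L num else  input=else num else $  — match else
Stack after step 5: $ L num (top = num).

num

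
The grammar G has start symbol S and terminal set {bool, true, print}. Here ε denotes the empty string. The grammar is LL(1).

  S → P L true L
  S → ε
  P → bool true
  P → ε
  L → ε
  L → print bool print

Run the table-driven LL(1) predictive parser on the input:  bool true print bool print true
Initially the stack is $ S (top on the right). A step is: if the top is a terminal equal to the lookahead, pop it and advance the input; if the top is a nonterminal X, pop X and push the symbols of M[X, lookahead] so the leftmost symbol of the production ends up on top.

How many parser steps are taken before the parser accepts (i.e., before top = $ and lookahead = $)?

10

step 1: stack=$ S  input=bool true print bool print true $  — expand S → P L true L
step 2: stack=$ L true L P  input=bool true print bool print true $  — expand P → bool true
step 3: stack=$ L true L true bool  input=bool true print bool print true $  — match bool
step 4: stack=$ L true L true  input=true print bool print true $  — match true
step 5: stack=$ L true L  input=print bool print true $  — expand L → print bool print
step 6: stack=$ L true print bool print  input=print bool print true $  — match print
step 7: stack=$ L true print bool  input=bool print true $  — match bool
step 8: stack=$ L true print  input=print true $  — match print
step 9: stack=$ L true  input=true $  — match true
step 10: stack=$ L  input=$  — expand L → ε
Accept reached after 10 steps.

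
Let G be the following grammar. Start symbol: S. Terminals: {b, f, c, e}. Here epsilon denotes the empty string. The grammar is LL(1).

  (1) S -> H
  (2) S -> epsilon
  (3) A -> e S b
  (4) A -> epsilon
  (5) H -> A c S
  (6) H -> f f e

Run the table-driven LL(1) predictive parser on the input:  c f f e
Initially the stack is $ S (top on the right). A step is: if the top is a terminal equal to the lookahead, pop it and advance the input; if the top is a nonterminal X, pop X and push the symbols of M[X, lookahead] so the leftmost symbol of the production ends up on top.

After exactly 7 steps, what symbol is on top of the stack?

     Stack    Input      Action
  1  $ S      c f f e $  expand S -> H
  2  $ H      c f f e $  expand H -> A c S
  3  $ S c A  c f f e $  expand A -> epsilon
  4  $ S c    c f f e $  match c
  5  $ S      f f e $    expand S -> H
  6  $ H      f f e $    expand H -> f f e
  7  $ e f f  f f e $    match f
Stack after step 7: $ e f (top = f).

f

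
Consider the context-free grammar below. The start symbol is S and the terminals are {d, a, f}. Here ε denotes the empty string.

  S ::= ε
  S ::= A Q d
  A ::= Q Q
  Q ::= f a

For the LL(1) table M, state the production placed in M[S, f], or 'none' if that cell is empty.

FIRST(Q): from Q::=f a we get {f}. So FIRST(Q) = {f}.
FIRST(A): from A::=Q Q we get {f}. So FIRST(A) = {f}.
FIRST(S): from S::=ε we get {ε}; from S::=A Q d we get {f}. So FIRST(S) = {ε, f}.
FOLLOW(S) includes $ since S is the start symbol.
FOLLOW(S): S appears on no right-hand side. Thus FOLLOW(S) = {$}.
For S ::= ε: FIRST(ε) = {ε}, so it goes in M[S, t] for t ∈ {}; since ε ∈ FIRST, also for every t ∈ FOLLOW(S) = {$}.
For S ::= A Q d: FIRST(A Q d) = {f}, so it goes in M[S, t] for t ∈ {f}.

S ::= A Q d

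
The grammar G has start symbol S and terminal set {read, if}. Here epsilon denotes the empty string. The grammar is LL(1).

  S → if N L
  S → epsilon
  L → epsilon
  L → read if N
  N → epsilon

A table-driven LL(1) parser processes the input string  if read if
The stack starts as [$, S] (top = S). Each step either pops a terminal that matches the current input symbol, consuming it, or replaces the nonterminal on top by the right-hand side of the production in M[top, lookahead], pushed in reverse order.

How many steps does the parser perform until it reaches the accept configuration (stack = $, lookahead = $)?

step 1: stack=$ S  input=if read if $  — expand S → if N L
step 2: stack=$ L N if  input=if read if $  — match if
step 3: stack=$ L N  input=read if $  — expand N → epsilon
step 4: stack=$ L  input=read if $  — expand L → read if N
step 5: stack=$ N if read  input=read if $  — match read
step 6: stack=$ N if  input=if $  — match if
step 7: stack=$ N  input=$  — expand N → epsilon
Accept reached after 7 steps.

7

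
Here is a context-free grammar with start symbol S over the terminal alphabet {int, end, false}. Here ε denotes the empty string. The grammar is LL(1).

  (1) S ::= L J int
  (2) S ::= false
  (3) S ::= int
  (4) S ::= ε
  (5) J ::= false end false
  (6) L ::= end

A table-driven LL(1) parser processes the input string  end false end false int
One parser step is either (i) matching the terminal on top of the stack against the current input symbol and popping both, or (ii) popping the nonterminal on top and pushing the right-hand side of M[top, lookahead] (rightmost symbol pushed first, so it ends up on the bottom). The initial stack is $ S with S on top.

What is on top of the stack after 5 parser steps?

step 1: stack=$ S  input=end false end false int $  — expand S ::= L J int
step 2: stack=$ int J L  input=end false end false int $  — expand L ::= end
step 3: stack=$ int J end  input=end false end false int $  — match end
step 4: stack=$ int J  input=false end false int $  — expand J ::= false end false
step 5: stack=$ int false end false  input=false end false int $  — match false
Stack after step 5: $ int false end (top = end).

end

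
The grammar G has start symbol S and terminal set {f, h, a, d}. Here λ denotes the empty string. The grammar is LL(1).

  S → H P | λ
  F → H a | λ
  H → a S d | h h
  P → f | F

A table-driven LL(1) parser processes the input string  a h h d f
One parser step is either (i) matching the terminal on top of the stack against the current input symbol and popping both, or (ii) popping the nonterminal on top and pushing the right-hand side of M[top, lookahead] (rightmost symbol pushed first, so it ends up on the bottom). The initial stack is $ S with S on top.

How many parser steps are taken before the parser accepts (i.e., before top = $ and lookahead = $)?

      Stack        Input        Action
   1  $ S          a h h d f $  expand S → H P
   2  $ P H        a h h d f $  expand H → a S d
   3  $ P d S a    a h h d f $  match a
   4  $ P d S      h h d f $    expand S → H P
   5  $ P d P H    h h d f $    expand H → h h
   6  $ P d P h h  h h d f $    match h
   7  $ P d P h    h d f $      match h
   8  $ P d P      d f $        expand P → F
   9  $ P d F      d f $        expand F → λ
  10  $ P d        d f $        match d
  11  $ P          f $          expand P → f
  12  $ f          f $          match f
Accept reached after 12 steps.

12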